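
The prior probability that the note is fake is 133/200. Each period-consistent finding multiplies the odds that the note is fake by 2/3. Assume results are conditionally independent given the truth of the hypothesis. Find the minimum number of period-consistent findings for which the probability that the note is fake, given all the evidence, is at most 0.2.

Prior odds = 0.665/0.335 = 133/67.
Likelihood ratio per period-consistent finding = 2/3.
Target posterior odds = 0.2/0.8 = 0.25.
Require (2/3)ⁿ ≤ 0.25 ÷ (133/67) = 67/532.
(2/3)⁵ = 32/243 is still above 67/532 but (2/3)⁶ = 64/729 is at or below it, so n = 6.

6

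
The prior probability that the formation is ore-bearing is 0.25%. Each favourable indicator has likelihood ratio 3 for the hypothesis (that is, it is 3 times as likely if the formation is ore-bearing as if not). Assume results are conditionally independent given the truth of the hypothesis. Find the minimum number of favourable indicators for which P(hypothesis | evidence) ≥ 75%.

7

Prior odds: 0.0025 ÷ 0.9975 = 1/399.
Likelihood ratio per favourable indicator = 3.
Target odds: 0.75 ÷ 0.25 = 3.
Need (1/399) × 3ⁿ ≥ 3, i.e. 3ⁿ ≥ 1197.
3⁶ = 729 falls short of 1197 but 3⁷ = 2187 reaches it, so n = 7.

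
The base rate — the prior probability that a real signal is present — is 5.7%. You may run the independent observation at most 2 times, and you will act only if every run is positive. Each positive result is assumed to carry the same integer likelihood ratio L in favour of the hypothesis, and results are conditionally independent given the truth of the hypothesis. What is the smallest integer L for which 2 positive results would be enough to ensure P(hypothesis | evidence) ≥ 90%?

13

Prior odds = 0.057/0.943 = 57/943.
Target odds = 0.9/0.1 = 9.
Need L² ≥ 9 ÷ (57/943) = 2829/19.
12² = 144 < 2829/19 ≤ 169 = 13², so L = 13.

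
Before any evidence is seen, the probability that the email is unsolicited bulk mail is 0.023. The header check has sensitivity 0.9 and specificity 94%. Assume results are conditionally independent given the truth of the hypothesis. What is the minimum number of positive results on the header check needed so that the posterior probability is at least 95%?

Prior odds: 0.023 ÷ 0.977 = 23/977.
False-positive rate = 1 − 0.94 = 0.06; likelihood ratio of a positive = 0.9/0.06 = 15.
Target posterior odds = 0.95/0.05 = 19.
Need (23/977) × 15ⁿ ≥ 19, i.e. 15ⁿ ≥ 18563/23.
15² = 225 falls short of 18563/23 but 15³ = 3375 reaches it, so n = 3.

3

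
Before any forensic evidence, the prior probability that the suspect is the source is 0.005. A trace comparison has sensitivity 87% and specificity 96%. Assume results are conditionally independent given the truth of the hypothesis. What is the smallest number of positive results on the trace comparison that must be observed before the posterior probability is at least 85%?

Prior odds: 0.005 ÷ 0.995 = 1/199.
False-positive rate = 1 − 0.96 = 0.04; likelihood ratio of a positive = 0.87/0.04 = 21.75.
Target odds: 0.85 ÷ 0.15 = 17/3.
Need (1/199) × 21.75ⁿ ≥ 17/3, i.e. 21.75ⁿ ≥ 3383/3.
21.75² = 473.0625 falls short of 3383/3 but 21.75³ = 658503/64 reaches it, so n = 3.

3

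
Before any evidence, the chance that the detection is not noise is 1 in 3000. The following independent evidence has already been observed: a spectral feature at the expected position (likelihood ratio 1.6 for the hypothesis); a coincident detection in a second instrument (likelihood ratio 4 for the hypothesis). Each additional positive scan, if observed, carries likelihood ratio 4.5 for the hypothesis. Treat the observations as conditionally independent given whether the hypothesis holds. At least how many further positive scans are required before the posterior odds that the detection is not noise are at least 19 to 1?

7

Prior odds = (1/3000)/(2999/3000) = 1/2999.
Combined Bayes factor of the evidence already in hand = 1.6 × 4 = 6.4.
Odds after that evidence = (1/2999) × 6.4 = 32/14995.
Target odds = 19.
Need 4.5ⁿ ≥ 19 ÷ (32/14995) = 8903.28125.
4.5⁶ = 8303.765625 falls short of 8903.28125 but 4.5⁷ = 4782969/128 reaches it, so n = 7.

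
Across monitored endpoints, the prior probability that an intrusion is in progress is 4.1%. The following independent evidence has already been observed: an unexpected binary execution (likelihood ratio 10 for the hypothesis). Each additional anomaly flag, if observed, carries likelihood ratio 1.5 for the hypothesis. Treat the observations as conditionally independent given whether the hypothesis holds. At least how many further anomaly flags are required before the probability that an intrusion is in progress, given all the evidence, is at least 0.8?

6

Prior odds = 0.041/0.959 = 41/959.
Bayes factor of the evidence already in hand = 10.
Odds after that evidence = (41/959) × 10 = 410/959.
Target odds = 0.8/0.2 = 4.
Need 1.5ⁿ ≥ 4 ÷ (410/959) = 1918/205.
1.5⁵ = 7.59375 falls short of 1918/205 but 1.5⁶ = 11.390625 reaches it, so n = 6.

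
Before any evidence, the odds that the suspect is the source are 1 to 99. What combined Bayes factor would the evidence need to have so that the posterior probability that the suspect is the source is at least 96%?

2376

Prior odds = 1/99.
Target odds = 0.96/0.04 = 24.
Required Bayes factor = 24 ÷ (1/99) = 2376.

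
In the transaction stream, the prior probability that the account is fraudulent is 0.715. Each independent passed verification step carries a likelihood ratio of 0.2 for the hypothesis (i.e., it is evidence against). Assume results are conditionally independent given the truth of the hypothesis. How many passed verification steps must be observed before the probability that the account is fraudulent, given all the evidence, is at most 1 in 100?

Prior odds = 0.715/0.285 = 143/57.
Likelihood ratio per passed verification step = 0.2.
Target odds: 0.01 ÷ 0.99 = 1/99.
Need (143/57) × 0.2ⁿ ≤ 1/99, i.e. 0.2ⁿ ≤ 19/4719.
0.2³ = 0.008 is still above 19/4719 but 0.2⁴ = 0.0016 is at or below it, so n = 4.

4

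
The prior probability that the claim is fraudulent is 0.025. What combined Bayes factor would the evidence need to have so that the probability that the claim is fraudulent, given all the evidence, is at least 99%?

Prior odds = 0.025/0.975 = 1/39.
Target odds = 0.99/0.01 = 99.
Required Bayes factor = 99 ÷ (1/39) = 3861.

3861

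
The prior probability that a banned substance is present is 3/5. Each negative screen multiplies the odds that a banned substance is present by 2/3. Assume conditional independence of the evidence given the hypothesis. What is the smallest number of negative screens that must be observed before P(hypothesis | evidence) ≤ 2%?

Prior odds = 0.6/0.4 = 1.5.
Likelihood ratio per negative screen = 2/3.
Target posterior odds = 0.02/0.98 = 1/49.
Require (2/3)ⁿ ≤ 1/49 ÷ 1.5 = 2/147.
(2/3)¹⁰ = 1024/59049 is still above 2/147 but (2/3)¹¹ = 2048/177147 is at or below it, so n = 11.

11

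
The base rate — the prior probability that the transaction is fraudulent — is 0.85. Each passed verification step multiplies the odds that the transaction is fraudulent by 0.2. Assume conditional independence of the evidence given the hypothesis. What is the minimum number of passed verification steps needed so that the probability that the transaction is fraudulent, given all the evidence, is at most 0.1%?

Prior odds: 0.85 ÷ 0.15 = 17/3.
Likelihood ratio per passed verification step = 0.2.
Target posterior odds = 0.001/0.999 = 1/999.
Need (17/3) × 0.2ⁿ ≤ 1/999, i.e. 0.2ⁿ ≤ 1/5661.
0.2⁵ = 0.00032 is still above 1/5661 but 0.2⁶ = 1/15625 is at or below it, so n = 6.

6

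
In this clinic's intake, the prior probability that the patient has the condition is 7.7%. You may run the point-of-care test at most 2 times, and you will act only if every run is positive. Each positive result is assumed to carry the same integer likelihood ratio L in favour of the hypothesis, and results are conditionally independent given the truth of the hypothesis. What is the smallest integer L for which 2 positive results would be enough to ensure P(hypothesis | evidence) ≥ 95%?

16

Prior odds = 0.077/0.923 = 77/923.
Target odds = 0.95/0.05 = 19.
Need L² ≥ 19 ÷ (77/923) = 17537/77.
15² = 225 < 17537/77 ≤ 256 = 16², so L = 16.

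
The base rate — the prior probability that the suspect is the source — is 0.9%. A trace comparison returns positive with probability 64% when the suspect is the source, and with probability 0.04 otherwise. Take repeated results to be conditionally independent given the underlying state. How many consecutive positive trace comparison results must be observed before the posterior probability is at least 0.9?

Prior odds = 0.009/0.991 = 9/991.
Likelihood ratio of a positive result = 0.64/0.04 = 16.
Target posterior odds = 0.9/0.1 = 9.
Need (9/991) × 16ⁿ ≥ 9, i.e. 16ⁿ ≥ 991.
16² = 256 falls short of 991 but 16³ = 4096 reaches it, so n = 3.

3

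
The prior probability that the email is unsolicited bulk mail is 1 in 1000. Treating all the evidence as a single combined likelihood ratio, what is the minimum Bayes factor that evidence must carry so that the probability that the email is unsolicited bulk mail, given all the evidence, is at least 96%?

23976

Prior odds = 0.001/0.999 = 1/999.
Target odds = 0.96/0.04 = 24.
Required Bayes factor = 24 ÷ (1/999) = 23976.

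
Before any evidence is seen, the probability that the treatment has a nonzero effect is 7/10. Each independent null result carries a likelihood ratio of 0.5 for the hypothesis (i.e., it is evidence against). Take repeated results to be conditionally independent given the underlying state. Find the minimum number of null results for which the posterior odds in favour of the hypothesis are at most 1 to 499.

11

Prior odds: 0.7 ÷ 0.3 = 7/3.
Likelihood ratio per null result = 0.5.
Target odds = 1/499.
Require 0.5ⁿ ≤ 1/499 ÷ (7/3) = 3/3493.
0.5¹⁰ = 1/1024 is still above 3/3493 but 0.5¹¹ = 1/2048 is at or below it, so n = 11.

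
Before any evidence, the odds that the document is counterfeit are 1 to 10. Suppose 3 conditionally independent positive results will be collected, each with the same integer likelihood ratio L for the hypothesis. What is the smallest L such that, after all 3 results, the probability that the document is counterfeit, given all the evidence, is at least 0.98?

Prior odds = 0.1.
Target odds = 0.98/0.02 = 49.
Need L³ ≥ 49 ÷ 0.1 = 490.
7³ = 343 < 490 ≤ 512 = 8³, so L = 8.

8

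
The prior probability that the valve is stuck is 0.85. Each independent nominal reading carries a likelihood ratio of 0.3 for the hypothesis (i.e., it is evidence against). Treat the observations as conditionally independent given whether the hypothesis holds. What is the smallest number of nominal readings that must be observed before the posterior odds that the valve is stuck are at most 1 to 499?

Prior odds = 0.85/0.15 = 17/3.
Likelihood ratio per nominal reading = 0.3.
Target odds = 1/499.
Require 0.3ⁿ ≤ 1/499 ÷ (17/3) = 3/8483.
0.3⁶ = 729/1000000 is still above 3/8483 but 0.3⁷ = 2187/10000000 is at or below it, so n = 7.

7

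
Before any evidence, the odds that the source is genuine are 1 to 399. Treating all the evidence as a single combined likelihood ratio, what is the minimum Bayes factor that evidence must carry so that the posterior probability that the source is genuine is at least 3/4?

Prior odds = 1/399.
Target odds = 0.75/0.25 = 3.
Required Bayes factor = 3 ÷ (1/399) = 1197.

1197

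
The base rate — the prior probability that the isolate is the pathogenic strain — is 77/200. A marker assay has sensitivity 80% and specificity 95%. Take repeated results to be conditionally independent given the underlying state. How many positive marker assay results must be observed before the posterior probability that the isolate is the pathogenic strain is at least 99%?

2

Prior odds: 0.385 ÷ 0.615 = 77/123.
False-positive rate = 1 − 0.95 = 0.05; likelihood ratio of a positive = 0.8/0.05 = 16.
Target posterior odds = 0.99/0.01 = 99.
Need (77/123) × 16ⁿ ≥ 99, i.e. 16ⁿ ≥ 1107/7.
16¹ = 16 falls short of 1107/7 but 16² = 256 reaches it, so n = 2.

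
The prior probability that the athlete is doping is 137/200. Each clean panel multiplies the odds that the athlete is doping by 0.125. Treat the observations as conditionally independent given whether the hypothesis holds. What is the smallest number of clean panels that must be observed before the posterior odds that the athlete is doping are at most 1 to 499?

Prior odds = 0.685/0.315 = 137/63.
Likelihood ratio per clean panel = 0.125.
Target odds = 1/499.
Need (137/63) × 0.125ⁿ ≤ 1/499, i.e. 0.125ⁿ ≤ 63/68363.
0.125³ = 0.001953125 is still above 63/68363 but 0.125⁴ = 1/4096 is at or below it, so n = 4.

4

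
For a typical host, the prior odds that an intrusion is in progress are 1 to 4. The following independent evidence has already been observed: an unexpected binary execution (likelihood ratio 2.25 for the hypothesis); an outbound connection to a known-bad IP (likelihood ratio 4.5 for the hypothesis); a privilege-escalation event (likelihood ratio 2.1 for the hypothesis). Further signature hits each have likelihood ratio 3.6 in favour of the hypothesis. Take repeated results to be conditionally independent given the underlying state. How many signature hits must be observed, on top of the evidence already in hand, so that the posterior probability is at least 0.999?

5

Prior odds = 0.25.
Combined Bayes factor of the evidence already in hand = 2.25 × 4.5 × 2.1 = 21.2625.
Odds after that evidence = 0.25 × 21.2625 = 5.315625.
Target odds = 0.999/0.001 = 999.
Need 3.6ⁿ ≥ 999 ÷ 5.315625 = 11840/63.
3.6⁴ = 167.9616 falls short of 11840/63 but 3.6⁵ = 604.66176 reaches it, so n = 5.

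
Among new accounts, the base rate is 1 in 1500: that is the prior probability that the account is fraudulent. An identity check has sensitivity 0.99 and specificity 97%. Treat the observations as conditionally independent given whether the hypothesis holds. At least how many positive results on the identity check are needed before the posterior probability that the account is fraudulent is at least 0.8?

3

Prior odds = (1/1500)/(1499/1500) = 1/1499.
False-positive rate = 1 − 0.97 = 0.03; likelihood ratio of a positive = 0.99/0.03 = 33.
Target posterior odds = 0.8/0.2 = 4.
Require 33ⁿ ≥ 4 ÷ (1/1499) = 5996.
33² = 1089 falls short of 5996 but 33³ = 35937 reaches it, so n = 3.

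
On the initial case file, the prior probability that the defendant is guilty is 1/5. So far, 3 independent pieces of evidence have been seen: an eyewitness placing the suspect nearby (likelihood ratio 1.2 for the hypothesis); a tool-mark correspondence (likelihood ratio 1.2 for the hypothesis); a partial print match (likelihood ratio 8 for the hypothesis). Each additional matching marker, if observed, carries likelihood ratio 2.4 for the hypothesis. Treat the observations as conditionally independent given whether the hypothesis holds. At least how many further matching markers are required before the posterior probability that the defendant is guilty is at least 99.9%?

7

Prior odds = 0.2/0.8 = 0.25.
Combined Bayes factor of the evidence already in hand = 1.2 × 1.2 × 8 = 11.52.
Odds after that evidence = 0.25 × 11.52 = 2.88.
Target odds = 0.999/0.001 = 999.
Need 2.4ⁿ ≥ 999 ÷ 2.88 = 346.875.
2.4⁶ = 2985984/15625 falls short of 346.875 but 2.4⁷ = 35831808/78125 reaches it, so n = 7.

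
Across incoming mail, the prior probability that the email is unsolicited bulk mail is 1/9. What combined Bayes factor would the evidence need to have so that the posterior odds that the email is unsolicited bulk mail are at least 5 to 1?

40

Prior odds = (1/9)/(8/9) = 0.125.
Target odds = 5.
Required Bayes factor = 5 ÷ 0.125 = 40.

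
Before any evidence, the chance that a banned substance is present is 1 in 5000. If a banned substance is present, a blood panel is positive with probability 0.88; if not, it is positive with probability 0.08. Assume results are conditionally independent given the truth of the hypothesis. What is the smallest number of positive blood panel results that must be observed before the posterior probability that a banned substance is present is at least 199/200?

6

Prior odds = 0.0002/0.9998 = 1/4999.
Likelihood ratio of a positive = 0.88/0.08 = 11.
Target posterior odds = 0.995/0.005 = 199.
Need (1/4999) × 11ⁿ ≥ 199, i.e. 11ⁿ ≥ 994801.
11⁵ = 161051 falls short of 994801 but 11⁶ = 1771561 reaches it, so n = 6.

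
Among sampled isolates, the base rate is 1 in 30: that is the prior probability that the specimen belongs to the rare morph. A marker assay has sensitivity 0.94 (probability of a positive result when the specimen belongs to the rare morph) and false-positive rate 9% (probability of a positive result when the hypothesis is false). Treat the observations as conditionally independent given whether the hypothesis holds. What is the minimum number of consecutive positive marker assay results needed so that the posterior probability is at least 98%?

4

Prior odds = (1/30)/(29/30) = 1/29.
Likelihood ratio of a positive result = 0.94/0.09 = 94/9.
Target posterior odds = 0.98/0.02 = 49.
Need (1/29) × (94/9)ⁿ ≥ 49, i.e. (94/9)ⁿ ≥ 1421.
(94/9)³ = 830584/729 falls short of 1421 but (94/9)⁴ = 78074896/6561 reaches it, so n = 4.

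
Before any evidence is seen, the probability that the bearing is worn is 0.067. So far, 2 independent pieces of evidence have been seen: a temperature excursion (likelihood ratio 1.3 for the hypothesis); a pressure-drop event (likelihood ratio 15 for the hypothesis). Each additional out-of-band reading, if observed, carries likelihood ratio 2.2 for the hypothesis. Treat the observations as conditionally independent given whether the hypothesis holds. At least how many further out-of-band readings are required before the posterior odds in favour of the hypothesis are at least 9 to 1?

Prior odds = 0.067/0.933 = 67/933.
Combined Bayes factor of the evidence already in hand = 1.3 × 15 = 19.5.
Odds after that evidence = (67/933) × 19.5 = 871/622.
Target odds = 9.
Need 2.2ⁿ ≥ 9 ÷ (871/622) = 5598/871.
2.2² = 4.84 falls short of 5598/871 but 2.2³ = 10.648 reaches it, so n = 3.

3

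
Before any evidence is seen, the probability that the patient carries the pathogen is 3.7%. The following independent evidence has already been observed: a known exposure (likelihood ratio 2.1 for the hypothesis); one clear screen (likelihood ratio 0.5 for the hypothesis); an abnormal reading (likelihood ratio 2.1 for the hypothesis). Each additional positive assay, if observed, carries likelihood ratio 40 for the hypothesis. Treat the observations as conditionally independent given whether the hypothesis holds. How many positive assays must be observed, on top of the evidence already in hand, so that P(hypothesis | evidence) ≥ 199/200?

3

Prior odds = 0.037/0.963 = 37/963.
Combined Bayes factor of the evidence already in hand = 2.1 × 0.5 × 2.1 = 2.205.
Odds after that evidence = (37/963) × 2.205 = 1813/21400.
Target odds = 0.995/0.005 = 199.
Need 40ⁿ ≥ 199 ÷ (1813/21400) = 4258600/1813.
40² = 1600 falls short of 4258600/1813 but 40³ = 64000 reaches it, so n = 3.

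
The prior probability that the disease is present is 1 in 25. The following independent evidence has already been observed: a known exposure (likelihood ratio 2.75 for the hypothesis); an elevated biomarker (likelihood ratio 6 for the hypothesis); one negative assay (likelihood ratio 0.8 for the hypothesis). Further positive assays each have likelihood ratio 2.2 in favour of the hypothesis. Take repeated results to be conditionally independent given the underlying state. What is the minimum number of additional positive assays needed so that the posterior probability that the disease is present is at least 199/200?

8

Prior odds = 0.04/0.96 = 1/24.
Combined Bayes factor of the evidence already in hand = 2.75 × 6 × 0.8 = 13.2.
Odds after that evidence = (1/24) × 13.2 = 0.55.
Target odds = 0.995/0.005 = 199.
Need 2.2ⁿ ≥ 199 ÷ 0.55 = 3980/11.
2.2⁷ = 19487171/78125 falls short of 3980/11 but 2.2⁸ = 214358881/390625 reaches it, so n = 8.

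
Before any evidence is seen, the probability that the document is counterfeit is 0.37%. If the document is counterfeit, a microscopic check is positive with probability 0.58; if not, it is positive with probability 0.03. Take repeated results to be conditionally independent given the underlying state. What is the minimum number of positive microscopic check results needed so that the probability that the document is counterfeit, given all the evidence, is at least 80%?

Prior odds = 0.0037/0.9963 = 37/9963.
Likelihood ratio of a positive = 0.58/0.03 = 58/3.
Target posterior odds = 0.8/0.2 = 4.
Need (37/9963) × (58/3)ⁿ ≥ 4, i.e. (58/3)ⁿ ≥ 39852/37.
(58/3)² = 3364/9 falls short of 39852/37 but (58/3)³ = 195112/27 reaches it, so n = 3.

3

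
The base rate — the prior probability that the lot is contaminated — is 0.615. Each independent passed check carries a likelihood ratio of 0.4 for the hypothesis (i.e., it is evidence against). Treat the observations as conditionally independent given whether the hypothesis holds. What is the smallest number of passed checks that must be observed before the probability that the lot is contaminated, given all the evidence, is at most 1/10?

3

Prior odds: 0.615 ÷ 0.385 = 123/77.
Likelihood ratio per passed check = 0.4.
Target odds: 0.1 ÷ 0.9 = 1/9.
Need (123/77) × 0.4ⁿ ≤ 1/9, i.e. 0.4ⁿ ≤ 77/1107.
0.4² = 0.16 is still above 77/1107 but 0.4³ = 0.064 is at or below it, so n = 3.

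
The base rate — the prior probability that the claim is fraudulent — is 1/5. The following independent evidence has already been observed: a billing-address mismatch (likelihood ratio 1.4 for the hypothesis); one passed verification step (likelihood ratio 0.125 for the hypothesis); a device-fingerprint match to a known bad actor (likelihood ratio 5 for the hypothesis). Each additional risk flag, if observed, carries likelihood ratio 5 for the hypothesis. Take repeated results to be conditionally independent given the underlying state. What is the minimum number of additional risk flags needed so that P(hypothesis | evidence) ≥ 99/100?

Prior odds = 0.2/0.8 = 0.25.
Combined Bayes factor of the evidence already in hand = 1.4 × 0.125 × 5 = 0.875.
Odds after that evidence = 0.25 × 0.875 = 0.21875.
Target odds = 0.99/0.01 = 99.
Need 5ⁿ ≥ 99 ÷ 0.21875 = 3168/7.
5³ = 125 falls short of 3168/7 but 5⁴ = 625 reaches it, so n = 4.

4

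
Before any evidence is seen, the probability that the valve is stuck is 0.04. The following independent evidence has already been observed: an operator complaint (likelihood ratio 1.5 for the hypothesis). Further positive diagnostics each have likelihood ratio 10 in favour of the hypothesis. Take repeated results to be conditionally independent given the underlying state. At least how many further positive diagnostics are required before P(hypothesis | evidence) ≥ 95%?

3

Prior odds = 0.04/0.96 = 1/24.
Bayes factor of the evidence already in hand = 1.5.
Odds after that evidence = (1/24) × 1.5 = 0.0625.
Target odds = 0.95/0.05 = 19.
Need 10ⁿ ≥ 19 ÷ 0.0625 = 304.
10² = 100 falls short of 304 but 10³ = 1000 reaches it, so n = 3.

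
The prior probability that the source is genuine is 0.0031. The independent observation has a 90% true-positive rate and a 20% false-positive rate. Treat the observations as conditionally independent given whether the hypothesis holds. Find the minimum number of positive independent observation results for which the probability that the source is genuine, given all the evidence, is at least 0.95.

6

Prior odds = 0.0031/0.9969 = 31/9969.
Likelihood ratio of a positive result = 0.9/0.2 = 4.5.
Target posterior odds = 0.95/0.05 = 19.
Need (31/9969) × 4.5ⁿ ≥ 19, i.e. 4.5ⁿ ≥ 189411/31.
4.5⁵ = 1845.28125 falls short of 189411/31 but 4.5⁶ = 8303.765625 reaches it, so n = 6.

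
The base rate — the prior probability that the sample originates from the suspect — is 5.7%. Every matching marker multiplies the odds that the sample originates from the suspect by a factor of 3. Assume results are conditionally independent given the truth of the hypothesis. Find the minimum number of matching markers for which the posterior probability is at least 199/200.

8

Prior odds = 0.057/0.943 = 57/943.
Likelihood ratio per matching marker = 3.
Target posterior odds = 0.995/0.005 = 199.
Require 3ⁿ ≥ 199 ÷ (57/943) = 187657/57.
3⁷ = 2187 falls short of 187657/57 but 3⁸ = 6561 reaches it, so n = 8.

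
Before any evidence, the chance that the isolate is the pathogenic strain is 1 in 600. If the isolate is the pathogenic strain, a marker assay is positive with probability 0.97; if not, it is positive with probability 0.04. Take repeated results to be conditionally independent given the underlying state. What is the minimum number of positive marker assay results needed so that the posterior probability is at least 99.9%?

Prior odds = (1/600)/(599/600) = 1/599.
Likelihood ratio of a positive = 0.97/0.04 = 24.25.
Target posterior odds = 0.999/0.001 = 999.
Require 24.25ⁿ ≥ 999 ÷ (1/599) = 598401.
24.25⁴ = 88529281/256 falls short of 598401 but 24.25⁵ ≈8.38607e+06 reaches it, so n = 5.

5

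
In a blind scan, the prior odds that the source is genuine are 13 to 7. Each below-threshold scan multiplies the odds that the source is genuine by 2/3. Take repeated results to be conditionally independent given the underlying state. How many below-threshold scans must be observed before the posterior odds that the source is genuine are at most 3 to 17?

Prior odds = 13/7.
Likelihood ratio per below-threshold scan = 2/3.
Target odds = 3/17.
Need (13/7) × (2/3)ⁿ ≤ 3/17, i.e. (2/3)ⁿ ≤ 21/221.
(2/3)⁵ = 32/243 is still above 21/221 but (2/3)⁶ = 64/729 is at or below it, so n = 6.

6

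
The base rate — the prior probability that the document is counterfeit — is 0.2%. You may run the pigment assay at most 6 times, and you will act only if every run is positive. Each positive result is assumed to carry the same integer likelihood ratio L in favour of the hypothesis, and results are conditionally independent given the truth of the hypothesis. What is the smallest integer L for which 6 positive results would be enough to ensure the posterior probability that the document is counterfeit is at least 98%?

Prior odds = 0.002/0.998 = 1/499.
Target odds = 0.98/0.02 = 49.
Need L⁶ ≥ 49 ÷ (1/499) = 24451.
5⁶ = 15625 < 24451 ≤ 46656 = 6⁶, so L = 6.

6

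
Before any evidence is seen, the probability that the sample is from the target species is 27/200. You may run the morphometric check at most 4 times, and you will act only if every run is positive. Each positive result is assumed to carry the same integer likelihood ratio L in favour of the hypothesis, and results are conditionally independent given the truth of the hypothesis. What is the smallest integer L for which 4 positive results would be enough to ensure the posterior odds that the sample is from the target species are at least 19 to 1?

4

Prior odds = 0.135/0.865 = 27/173.
Target odds = 19.
Need L⁴ ≥ 19 ÷ (27/173) = 3287/27.
3⁴ = 81 < 3287/27 ≤ 256 = 4⁴, so L = 4.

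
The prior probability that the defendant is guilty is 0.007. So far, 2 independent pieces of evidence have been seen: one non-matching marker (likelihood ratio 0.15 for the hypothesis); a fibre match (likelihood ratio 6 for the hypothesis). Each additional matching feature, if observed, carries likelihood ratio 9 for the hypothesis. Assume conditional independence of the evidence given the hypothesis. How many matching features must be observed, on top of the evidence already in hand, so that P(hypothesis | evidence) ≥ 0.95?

Prior odds = 0.007/0.993 = 7/993.
Combined Bayes factor of the evidence already in hand = 0.15 × 6 = 0.9.
Odds after that evidence = (7/993) × 0.9 = 21/3310.
Target odds = 0.95/0.05 = 19.
Need 9ⁿ ≥ 19 ÷ (21/3310) = 62890/21.
9³ = 729 falls short of 62890/21 but 9⁴ = 6561 reaches it, so n = 4.

4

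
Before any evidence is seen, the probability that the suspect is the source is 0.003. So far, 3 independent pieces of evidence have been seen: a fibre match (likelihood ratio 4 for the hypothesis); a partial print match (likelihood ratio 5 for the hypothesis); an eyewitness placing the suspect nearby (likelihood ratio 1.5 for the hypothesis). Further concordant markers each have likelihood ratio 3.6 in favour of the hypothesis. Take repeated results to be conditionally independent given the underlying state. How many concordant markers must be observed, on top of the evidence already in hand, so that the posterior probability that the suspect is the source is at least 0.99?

Prior odds = 0.003/0.997 = 3/997.
Combined Bayes factor of the evidence already in hand = 4 × 5 × 1.5 = 30.
Odds after that evidence = (3/997) × 30 = 90/997.
Target odds = 0.99/0.01 = 99.
Need 3.6ⁿ ≥ 99 ÷ (90/997) = 1096.7.
3.6⁵ = 604.66176 falls short of 1096.7 but 3.6⁶ = 34012224/15625 reaches it, so n = 6.

6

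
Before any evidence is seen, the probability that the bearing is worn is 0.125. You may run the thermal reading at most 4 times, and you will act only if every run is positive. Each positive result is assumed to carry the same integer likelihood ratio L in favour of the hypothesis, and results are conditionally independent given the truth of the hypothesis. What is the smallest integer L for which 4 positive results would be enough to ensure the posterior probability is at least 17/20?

3

Prior odds = 0.125/0.875 = 1/7.
Target odds = 0.85/0.15 = 17/3.
Need L⁴ ≥ 17/3 ÷ (1/7) = 119/3.
2⁴ = 16 < 119/3 ≤ 81 = 3⁴, so L = 3.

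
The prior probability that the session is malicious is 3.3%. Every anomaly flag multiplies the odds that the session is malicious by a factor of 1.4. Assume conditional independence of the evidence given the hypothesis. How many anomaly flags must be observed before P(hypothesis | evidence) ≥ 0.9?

Prior odds: 0.033 ÷ 0.967 = 33/967.
Likelihood ratio per anomaly flag = 1.4.
Target odds: 0.9 ÷ 0.1 = 9.
Require 1.4ⁿ ≥ 9 ÷ (33/967) = 2901/11.
1.4¹⁶ ≈217.795 falls short of 2901/11 but 1.4¹⁷ ≈304.913 reaches it, so n = 17.

17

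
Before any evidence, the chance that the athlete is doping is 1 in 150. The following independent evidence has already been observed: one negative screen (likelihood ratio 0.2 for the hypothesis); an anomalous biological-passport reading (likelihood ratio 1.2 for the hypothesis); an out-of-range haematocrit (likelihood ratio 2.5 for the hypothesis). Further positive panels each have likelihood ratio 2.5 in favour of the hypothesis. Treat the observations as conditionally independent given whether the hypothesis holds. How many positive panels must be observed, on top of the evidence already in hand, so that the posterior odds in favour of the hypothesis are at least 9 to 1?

9

Prior odds = (1/150)/(149/150) = 1/149.
Combined Bayes factor of the evidence already in hand = 0.2 × 1.2 × 2.5 = 0.6.
Odds after that evidence = (1/149) × 0.6 = 3/745.
Target odds = 9.
Need 2.5ⁿ ≥ 9 ÷ (3/745) = 2235.
2.5⁸ = 390625/256 falls short of 2235 but 2.5⁹ = 1953125/512 reaches it, so n = 9.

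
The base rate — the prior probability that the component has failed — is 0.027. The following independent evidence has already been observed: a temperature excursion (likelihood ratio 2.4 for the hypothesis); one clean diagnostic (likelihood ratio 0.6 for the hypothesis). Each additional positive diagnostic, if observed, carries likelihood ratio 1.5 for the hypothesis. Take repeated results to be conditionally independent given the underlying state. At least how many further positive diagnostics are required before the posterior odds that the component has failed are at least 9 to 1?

Prior odds = 0.027/0.973 = 27/973.
Combined Bayes factor of the evidence already in hand = 2.4 × 0.6 = 1.44.
Odds after that evidence = (27/973) × 1.44 = 972/24325.
Target odds = 9.
Need 1.5ⁿ ≥ 9 ÷ (972/24325) = 24325/108.
1.5¹³ = 1594323/8192 falls short of 24325/108 but 1.5¹⁴ = 4782969/16384 reaches it, so n = 14.

14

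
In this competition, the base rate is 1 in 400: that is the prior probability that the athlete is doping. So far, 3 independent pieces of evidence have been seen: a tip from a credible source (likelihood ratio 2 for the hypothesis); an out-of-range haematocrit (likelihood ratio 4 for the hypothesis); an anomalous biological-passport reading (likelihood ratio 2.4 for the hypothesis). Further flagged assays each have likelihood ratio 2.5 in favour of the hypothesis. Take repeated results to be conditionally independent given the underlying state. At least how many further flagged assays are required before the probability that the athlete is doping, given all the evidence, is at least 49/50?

8

Prior odds = 0.0025/0.9975 = 1/399.
Combined Bayes factor of the evidence already in hand = 2 × 4 × 2.4 = 19.2.
Odds after that evidence = (1/399) × 19.2 = 32/665.
Target odds = 0.98/0.02 = 49.
Need 2.5ⁿ ≥ 49 ÷ (32/665) = 1018.28125.
2.5⁷ = 610.3515625 falls short of 1018.28125 but 2.5⁸ = 390625/256 reaches it, so n = 8.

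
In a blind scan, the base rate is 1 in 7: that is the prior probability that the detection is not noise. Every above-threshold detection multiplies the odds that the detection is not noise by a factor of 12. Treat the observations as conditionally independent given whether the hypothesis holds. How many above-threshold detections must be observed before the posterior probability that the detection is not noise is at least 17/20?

Prior odds = (1/7)/(6/7) = 1/6.
Likelihood ratio per above-threshold detection = 12.
Target posterior odds = 0.85/0.15 = 17/3.
Require 12ⁿ ≥ 17/3 ÷ (1/6) = 34.
12¹ = 12 falls short of 34 but 12² = 144 reaches it, so n = 2.

2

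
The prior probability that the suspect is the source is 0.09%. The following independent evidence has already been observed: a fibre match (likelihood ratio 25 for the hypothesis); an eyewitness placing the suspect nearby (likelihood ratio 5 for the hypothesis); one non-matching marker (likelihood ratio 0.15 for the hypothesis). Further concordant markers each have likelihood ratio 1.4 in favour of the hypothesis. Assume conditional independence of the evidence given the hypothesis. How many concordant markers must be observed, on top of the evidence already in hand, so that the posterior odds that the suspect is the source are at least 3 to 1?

Prior odds = 0.0009/0.9991 = 9/9991.
Combined Bayes factor of the evidence already in hand = 25 × 5 × 0.15 = 18.75.
Odds after that evidence = (9/9991) × 18.75 = 675/39964.
Target odds = 3.
Need 1.4ⁿ ≥ 3 ÷ (675/39964) = 39964/225.
1.4¹⁵ ≈155.568 falls short of 39964/225 but 1.4¹⁶ ≈217.795 reaches it, so n = 16.

16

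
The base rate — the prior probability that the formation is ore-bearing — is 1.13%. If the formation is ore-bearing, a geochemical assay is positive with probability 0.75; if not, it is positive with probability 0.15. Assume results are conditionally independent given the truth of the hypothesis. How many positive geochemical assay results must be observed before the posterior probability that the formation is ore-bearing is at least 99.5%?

7

Prior odds = 0.0113/0.9887 = 113/9887.
Likelihood ratio of a positive = 0.75/0.15 = 5.
Target posterior odds = 0.995/0.005 = 199.
Require 5ⁿ ≥ 199 ÷ (113/9887) = 1967513/113.
5⁶ = 15625 falls short of 1967513/113 but 5⁷ = 78125 reaches it, so n = 7.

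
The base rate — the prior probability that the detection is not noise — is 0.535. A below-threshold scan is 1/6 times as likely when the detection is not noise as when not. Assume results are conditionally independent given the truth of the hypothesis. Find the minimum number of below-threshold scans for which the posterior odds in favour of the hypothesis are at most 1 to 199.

Prior odds = 0.535/0.465 = 107/93.
Likelihood ratio per below-threshold scan = 1/6.
Target odds = 1/199.
Require (1/6)ⁿ ≤ 1/199 ÷ (107/93) = 93/21293.
(1/6)³ = 1/216 is still above 93/21293 but (1/6)⁴ = 1/1296 is at or below it, so n = 4.

4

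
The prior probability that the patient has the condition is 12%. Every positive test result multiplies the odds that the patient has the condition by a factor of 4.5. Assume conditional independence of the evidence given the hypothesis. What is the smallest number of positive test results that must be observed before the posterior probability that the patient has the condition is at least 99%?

Prior odds = 0.12/0.88 = 3/22.
Likelihood ratio per positive test result = 4.5.
Target posterior odds = 0.99/0.01 = 99.
Require 4.5ⁿ ≥ 99 ÷ (3/22) = 726.
4.5⁴ = 410.0625 falls short of 726 but 4.5⁵ = 1845.28125 reaches it, so n = 5.

5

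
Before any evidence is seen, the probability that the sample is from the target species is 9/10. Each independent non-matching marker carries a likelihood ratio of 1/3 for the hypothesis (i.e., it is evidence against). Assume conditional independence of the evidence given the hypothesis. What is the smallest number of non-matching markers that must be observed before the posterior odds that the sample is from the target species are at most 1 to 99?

7

Prior odds = 0.9/0.1 = 9.
Likelihood ratio per non-matching marker = 1/3.
Target odds = 1/99.
Require (1/3)ⁿ ≤ 1/99 ÷ 9 = 1/891.
(1/3)⁶ = 1/729 is still above 1/891 but (1/3)⁷ = 1/2187 is at or below it, so n = 7.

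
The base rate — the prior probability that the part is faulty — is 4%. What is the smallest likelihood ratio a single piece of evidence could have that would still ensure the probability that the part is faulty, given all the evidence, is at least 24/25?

Prior odds = 0.04/0.96 = 1/24.
Target odds = 0.96/0.04 = 24.
Required Bayes factor = 24 ÷ (1/24) = 576.

576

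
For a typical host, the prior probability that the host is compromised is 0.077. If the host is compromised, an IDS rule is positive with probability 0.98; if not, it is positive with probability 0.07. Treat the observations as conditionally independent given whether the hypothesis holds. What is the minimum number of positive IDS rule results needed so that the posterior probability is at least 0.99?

3

Prior odds = 0.077/0.923 = 77/923.
Likelihood ratio of a positive = 0.98/0.07 = 14.
Target posterior odds = 0.99/0.01 = 99.
Require 14ⁿ ≥ 99 ÷ (77/923) = 8307/7.
14² = 196 falls short of 8307/7 but 14³ = 2744 reaches it, so n = 3.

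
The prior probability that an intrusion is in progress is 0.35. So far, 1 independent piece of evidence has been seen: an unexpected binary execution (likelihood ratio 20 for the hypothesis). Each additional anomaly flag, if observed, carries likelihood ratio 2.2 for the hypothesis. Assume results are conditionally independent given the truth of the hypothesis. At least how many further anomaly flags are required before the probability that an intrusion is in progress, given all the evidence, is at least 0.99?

Prior odds = 0.35/0.65 = 7/13.
Bayes factor of the evidence already in hand = 20.
Odds after that evidence = (7/13) × 20 = 140/13.
Target odds = 0.99/0.01 = 99.
Need 2.2ⁿ ≥ 99 ÷ (140/13) = 1287/140.
2.2² = 4.84 falls short of 1287/140 but 2.2³ = 10.648 reaches it, so n = 3.

3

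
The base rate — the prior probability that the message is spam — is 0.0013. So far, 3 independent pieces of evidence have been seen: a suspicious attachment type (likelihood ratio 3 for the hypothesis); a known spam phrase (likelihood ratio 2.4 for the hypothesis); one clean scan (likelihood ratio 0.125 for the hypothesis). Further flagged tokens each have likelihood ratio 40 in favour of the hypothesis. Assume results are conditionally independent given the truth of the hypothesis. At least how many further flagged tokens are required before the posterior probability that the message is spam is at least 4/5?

3

Prior odds = 0.0013/0.9987 = 13/9987.
Combined Bayes factor of the evidence already in hand = 3 × 2.4 × 0.125 = 0.9.
Odds after that evidence = (13/9987) × 0.9 = 39/33290.
Target odds = 0.8/0.2 = 4.
Need 40ⁿ ≥ 4 ÷ (39/33290) = 133160/39.
40² = 1600 falls short of 133160/39 but 40³ = 64000 reaches it, so n = 3.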